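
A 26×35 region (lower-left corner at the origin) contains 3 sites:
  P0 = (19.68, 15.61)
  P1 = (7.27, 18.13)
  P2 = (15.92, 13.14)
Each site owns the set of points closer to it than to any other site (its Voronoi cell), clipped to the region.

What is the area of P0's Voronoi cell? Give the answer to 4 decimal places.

1. box [0,26]×[0,35]: [(0, 0) (26, 0) (26, 35) (0, 35)]
2. ⊥bis P0·P1 via (13.475,16.87): [(10.0493, 0) (26, 0) (26, 35) (17.1565, 35)]  |A|=433.8975
3. ⊥bis P0·P2 via (17.8,14.375): [(14.1092, 19.9933) (26, 1.8924) (26, 35) (17.1565, 35)]  |A|=263.193
4. canonical 4-gon: [(14.1092, 19.9933) (26, 1.8924) (26, 35) (17.1565, 35)]
5. shoelace: 263.193

Area of P0's cell: 263.1930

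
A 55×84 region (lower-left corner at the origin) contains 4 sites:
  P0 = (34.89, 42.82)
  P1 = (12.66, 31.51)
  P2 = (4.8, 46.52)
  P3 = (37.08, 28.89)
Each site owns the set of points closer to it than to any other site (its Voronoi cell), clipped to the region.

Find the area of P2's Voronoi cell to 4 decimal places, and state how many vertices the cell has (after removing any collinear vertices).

1. box [0,55]×[0,84]: [(0, 0) (55, 0) (55, 84) (0, 84)]
2. ⊥bis P2·P0 via (19.845,44.67): [(0, 0) (14.3522, 0) (24.6812, 84) (0, 84)]  |A|=1639.4015
3. ⊥bis P2·P1 via (8.73,39.015): [(0, 34.4435) (19.8667, 44.8468) (24.6812, 84) (0, 84)]  |A|=975.4369
4. ⊥bis P2·P3 via (20.94,37.705): [(0, 34.4435) (19.8667, 44.8468) (24.6812, 84) (0, 84)]  |A|=975.4369
5. canonical 4-gon: [(0, 34.4435) (19.8667, 44.8468) (24.6812, 84) (0, 84)]
6. shoelace: 975.4369

Area of P2's cell: 975.4369 (4 vertices)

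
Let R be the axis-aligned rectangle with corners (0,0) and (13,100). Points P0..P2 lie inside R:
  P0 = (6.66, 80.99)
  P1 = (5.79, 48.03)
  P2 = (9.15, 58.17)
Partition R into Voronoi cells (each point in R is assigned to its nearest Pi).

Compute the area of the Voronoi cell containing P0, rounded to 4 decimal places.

Area of P0's cell: 397.4530

1. box [0,13]×[0,100]: [(0, 0) (13, 0) (13, 100) (0, 100)]
2. ⊥bis P0·P1 via (6.225,64.51): [(0, 64.6743) (13, 64.3312) (13, 100) (0, 100)]  |A|=461.4644
3. ⊥bis P0·P2 via (7.905,69.58): [(0, 68.7174) (13, 70.1359) (13, 100) (0, 100)]  |A|=397.453
4. canonical 4-gon: [(0, 68.7174) (13, 70.1359) (13, 100) (0, 100)]
5. shoelace: 397.453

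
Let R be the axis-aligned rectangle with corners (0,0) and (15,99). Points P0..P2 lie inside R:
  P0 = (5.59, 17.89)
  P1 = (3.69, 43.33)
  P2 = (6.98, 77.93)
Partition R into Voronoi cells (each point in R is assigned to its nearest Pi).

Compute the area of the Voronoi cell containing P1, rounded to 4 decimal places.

1. box [0,15]×[0,99]: [(0, 0) (15, 0) (15, 99) (0, 99)]
2. ⊥bis P1·P0 via (4.64,30.61): [(0, 30.2635) (15, 31.3837) (15, 99) (0, 99)]  |A|=1022.646
3. ⊥bis P1·P2 via (5.335,60.63): [(0, 61.1373) (0, 30.2635) (15, 31.3837) (15, 59.711)]  |A|=444.008
4. canonical 4-gon: [(0, 61.1373) (0, 30.2635) (15, 31.3837) (15, 59.711)]
5. shoelace: 444.008

Area of P1's cell: 444.0080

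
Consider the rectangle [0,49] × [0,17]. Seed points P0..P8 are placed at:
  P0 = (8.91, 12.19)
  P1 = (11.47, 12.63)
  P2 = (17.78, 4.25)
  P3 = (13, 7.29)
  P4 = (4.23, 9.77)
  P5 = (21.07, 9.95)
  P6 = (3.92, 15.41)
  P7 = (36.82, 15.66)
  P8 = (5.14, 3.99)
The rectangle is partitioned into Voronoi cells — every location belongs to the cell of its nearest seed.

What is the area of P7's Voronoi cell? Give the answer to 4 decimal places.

1. box [0,49]×[0,17]: [(0, 0) (49, 0) (49, 17) (0, 17)]
2. ⊥bis P7·P0 via (22.865,13.925): [(24.5963, 0) (49, 0) (49, 17) (22.4827, 17)]  |A|=432.8288
3. ⊥bis P7·P1 via (24.145,14.145): [(25.8357, 0) (49, 0) (49, 17) (23.8038, 17)]  |A|=411.0646
4. ⊥bis P7·P2 via (27.3,9.955): [(23.9845, 15.4876) (33.2657, 0) (49, 0) (49, 17) (23.8038, 17)]  |A|=353.5285
5. ⊥bis P7·P3 via (24.91,11.475): [(23.9845, 15.4876) (33.2657, 0) (49, 0) (49, 17) (23.8038, 17)]  |A|=353.5285
6. ⊥bis P7·P4 via (20.525,12.715): [(23.9845, 15.4876) (33.2657, 0) (49, 0) (49, 17) (23.8038, 17)]  |A|=353.5285
7. ⊥bis P7·P5 via (28.945,12.805): [(33.5873, 0) (49, 0) (49, 17) (27.4241, 17)]  |A|=314.4025
8. ⊥bis P7·P6 via (20.37,15.535): [(33.5873, 0) (49, 0) (49, 17) (27.4241, 17)]  |A|=314.4025
9. ⊥bis P7·P8 via (20.98,9.825): [(33.5873, 0) (49, 0) (49, 17) (27.4241, 17)]  |A|=314.4025
10. canonical 4-gon: [(33.5873, 0) (49, 0) (49, 17) (27.4241, 17)]
11. shoelace: 314.4025

Area of P7's cell: 314.4025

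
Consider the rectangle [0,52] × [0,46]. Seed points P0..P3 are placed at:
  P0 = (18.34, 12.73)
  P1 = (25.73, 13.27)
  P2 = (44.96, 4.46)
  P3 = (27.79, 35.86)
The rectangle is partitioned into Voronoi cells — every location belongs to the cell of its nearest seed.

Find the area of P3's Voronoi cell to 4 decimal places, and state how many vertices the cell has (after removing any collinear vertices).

1. box [0,52]×[0,46]: [(0, 0) (52, 0) (52, 46) (0, 46)]
2. ⊥bis P3·P0 via (23.065,24.295): [(0, 33.7184) (52, 12.4733) (52, 46) (0, 46)]  |A|=1191.0145
3. ⊥bis P3·P1 via (26.76,24.565): [(0, 33.7184) (21.1526, 25.0763) (52, 22.2633) (52, 46) (0, 46)]  |A|=1040.0157
4. ⊥bis P3·P2 via (36.375,20.16): [(0, 33.7184) (21.1526, 25.0763) (41.905, 23.1839) (52, 28.704) (52, 46) (0, 46)]  |A|=1007.5067
5. canonical 6-gon: [(0, 33.7184) (21.1526, 25.0763) (41.905, 23.1839) (52, 28.704) (52, 46) (0, 46)]
6. shoelace: 1007.5067

Area of P3's cell: 1007.5067 (6 vertices)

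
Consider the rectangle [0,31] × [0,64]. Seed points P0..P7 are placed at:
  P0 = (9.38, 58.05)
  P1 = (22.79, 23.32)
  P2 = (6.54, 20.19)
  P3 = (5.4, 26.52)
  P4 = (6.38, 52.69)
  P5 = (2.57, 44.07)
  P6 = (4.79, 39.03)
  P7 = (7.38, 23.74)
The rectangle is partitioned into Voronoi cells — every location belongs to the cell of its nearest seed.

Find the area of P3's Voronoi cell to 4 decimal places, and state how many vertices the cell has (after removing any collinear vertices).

Area of P3's cell: 102.7278 (5 vertices)

1. box [0,31]×[0,64]: [(0, 0) (31, 0) (31, 64) (0, 64)]
2. ⊥bis P3·P0 via (7.39,42.285): [(0, 43.2178) (0, 0) (31, 0) (31, 39.3047)]  |A|=1279.0998
3. ⊥bis P3·P1 via (14.095,24.92): [(17.0657, 41.0637) (0, 43.2178) (0, 0) (9.5094, 0)]  |A|=564.0152
4. ⊥bis P3·P2 via (5.97,23.355): [(14.0756, 24.8148) (17.0657, 41.0637) (0, 43.2178) (0, 22.2798)]  |A|=289.2272
5. ⊥bis P3·P4 via (5.89,39.605): [(14.0756, 24.8148) (16.7226, 39.1993) (0, 39.8256) (0, 22.2798)]  |A|=244.5861
6. ⊥bis P3·P5 via (3.985,35.295): [(14.0756, 24.8148) (16.3717, 37.2924) (0, 34.6524) (0, 22.2798)]  |A|=186.185
7. ⊥bis P3·P6 via (5.095,32.775): [(14.0756, 24.8148) (15.635, 33.2889) (0, 32.5266) (0, 22.2798)]  |A|=137.7669
8. ⊥bis P3·P7 via (6.39,25.13): [(3.1965, 22.8555) (15.3016, 31.4771) (15.635, 33.2889) (0, 32.5266) (0, 22.2798)]  |A|=102.7278
9. canonical 5-gon: [(3.1965, 22.8555) (15.3016, 31.4771) (15.635, 33.2889) (0, 32.5266) (0, 22.2798)]
10. shoelace: 102.7278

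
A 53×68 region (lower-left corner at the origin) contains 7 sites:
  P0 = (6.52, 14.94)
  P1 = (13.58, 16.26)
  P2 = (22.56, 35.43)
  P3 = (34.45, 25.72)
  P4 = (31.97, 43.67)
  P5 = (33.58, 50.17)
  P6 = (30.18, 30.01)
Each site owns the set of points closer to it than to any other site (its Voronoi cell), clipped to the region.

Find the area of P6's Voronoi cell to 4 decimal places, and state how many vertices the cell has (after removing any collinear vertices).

1. box [0,53]×[0,68]: [(0, 0) (53, 0) (53, 68) (0, 68)]
2. ⊥bis P6·P0 via (18.35,22.475): [(0, 51.2846) (32.6652, 0) (53, 0) (53, 68) (0, 68)]  |A|=2766.3881
3. ⊥bis P6·P1 via (21.88,23.135): [(0, 51.2846) (4.7817, 43.7773) (41.043, 0) (53, 0) (53, 68) (0, 68)]  |A|=2583.0095
4. ⊥bis P6·P2 via (26.37,32.72): [(20.6277, 24.6469) (41.043, 0) (53, 0) (53, 68) (51.4642, 68)]  |A|=1281.3008
5. ⊥bis P6·P3 via (32.315,27.865): [(20.6277, 24.6469) (24.448, 20.0347) (53, 48.4536) (53, 68) (51.4642, 68)]  |A|=469.801
6. ⊥bis P6·P4 via (31.075,36.84): [(29.4518, 37.0527) (20.6277, 24.6469) (24.448, 20.0347) (40.1388, 35.6523)]  |A|=138.4854
7. ⊥bis P6·P5 via (31.88,40.09): [(29.4518, 37.0527) (20.6277, 24.6469) (24.448, 20.0347) (40.1388, 35.6523)]  |A|=138.4854
8. canonical 4-gon: [(29.4518, 37.0527) (20.6277, 24.6469) (24.448, 20.0347) (40.1388, 35.6523)]
9. shoelace: 138.4854

Area of P6's cell: 138.4854 (4 vertices)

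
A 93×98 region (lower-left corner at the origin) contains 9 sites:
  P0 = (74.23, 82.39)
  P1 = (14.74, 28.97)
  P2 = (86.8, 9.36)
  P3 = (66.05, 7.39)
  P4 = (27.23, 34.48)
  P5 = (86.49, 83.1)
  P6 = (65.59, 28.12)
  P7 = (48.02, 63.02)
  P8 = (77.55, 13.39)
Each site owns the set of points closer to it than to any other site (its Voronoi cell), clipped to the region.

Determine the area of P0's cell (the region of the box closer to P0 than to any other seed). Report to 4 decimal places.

Area of P0's cell: 971.3806

1. box [0,93]×[0,98]: [(0, 0) (93, 0) (93, 98) (0, 98)]
2. ⊥bis P0·P1 via (44.485,55.68): [(93, 1.6523) (93, 98) (6.4831, 98)]  |A|=4167.8513
3. ⊥bis P0·P2 via (80.515,45.875): [(56.9342, 41.8162) (93, 48.0239) (93, 98) (6.4831, 98)]  |A|=3331.6367
4. ⊥bis P0·P3 via (70.14,44.89): [(52.4406, 46.8204) (72.9878, 44.5794) (93, 48.0239) (93, 98) (6.4831, 98)]  |A|=3285.2611
5. ⊥bis P0·P4 via (50.73,58.435): [(63.8364, 45.5775) (72.9878, 44.5794) (93, 48.0239) (93, 98) (10.399, 98)]  |A|=2919.5646
6. ⊥bis P0·P5 via (80.36,82.745): [(63.8364, 45.5775) (72.9878, 44.5794) (82.4757, 46.2125) (79.4766, 98) (10.399, 98)]  |A|=2306.4094
7. ⊥bis P0·P6 via (69.91,55.255): [(50.8839, 58.284) (82.0641, 53.32) (79.4766, 98) (10.399, 98)]  |A|=2061.8842
8. ⊥bis P0·P7 via (61.125,72.705): [(74.5693, 54.5132) (82.0641, 53.32) (79.4766, 98) (42.4312, 98)]  |A|=971.3806
9. ⊥bis P0·P8 via (75.89,47.89): [(74.5693, 54.5132) (82.0641, 53.32) (79.4766, 98) (42.4312, 98)]  |A|=971.3806
10. canonical 4-gon: [(74.5693, 54.5132) (82.0641, 53.32) (79.4766, 98) (42.4312, 98)]
11. shoelace: 971.3806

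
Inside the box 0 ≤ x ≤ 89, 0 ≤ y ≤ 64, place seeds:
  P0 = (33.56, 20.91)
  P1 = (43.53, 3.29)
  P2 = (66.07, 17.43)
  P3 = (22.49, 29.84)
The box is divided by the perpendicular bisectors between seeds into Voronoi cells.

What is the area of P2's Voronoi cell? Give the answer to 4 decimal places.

1. box [0,89]×[0,64]: [(0, 0) (89, 0) (89, 64) (0, 64)]
2. ⊥bis P2·P0 via (49.815,19.17): [(47.763, 0) (89, 0) (89, 64) (54.6138, 64)]  |A|=2419.944
3. ⊥bis P2·P1 via (54.8,10.36): [(49.736, 18.4323) (61.2991, 0) (89, 0) (89, 64) (54.6138, 64)]  |A|=2295.1929
4. ⊥bis P2·P3 via (44.28,23.635): [(53.9147, 57.4689) (49.736, 18.4323) (61.2991, 0) (89, 0) (89, 64) (55.7745, 64)]  |A|=2291.4026
5. canonical 6-gon: [(53.9147, 57.4689) (49.736, 18.4323) (61.2991, 0) (89, 0) (89, 64) (55.7745, 64)]
6. shoelace: 2291.4026

Area of P2's cell: 2291.4026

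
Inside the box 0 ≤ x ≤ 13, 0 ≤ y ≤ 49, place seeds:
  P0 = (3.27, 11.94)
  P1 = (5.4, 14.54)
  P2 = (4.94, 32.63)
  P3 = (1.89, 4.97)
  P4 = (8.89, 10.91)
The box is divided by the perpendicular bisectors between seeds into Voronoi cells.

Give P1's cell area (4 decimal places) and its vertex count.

1. box [0,13]×[0,49]: [(0, 0) (13, 0) (13, 49) (0, 49)]
2. ⊥bis P1·P0 via (4.335,13.24): [(0, 16.7914) (13, 6.1414) (13, 49) (0, 49)]  |A|=487.9373
3. ⊥bis P1·P2 via (5.17,23.585): [(0, 23.4535) (0, 16.7914) (13, 6.1414) (13, 23.7841)]  |A|=157.9819
4. ⊥bis P1·P3 via (3.645,9.755): [(0, 23.4535) (0, 16.7914) (12.5967, 6.4718) (13, 6.3239) (13, 23.7841)]  |A|=157.9451
5. ⊥bis P1·P4 via (7.145,12.725): [(0, 23.4535) (0, 16.7914) (6.1414, 11.7601) (13, 18.3542) (13, 23.7841)]  |A|=116.1006
6. canonical 5-gon: [(0, 23.4535) (0, 16.7914) (6.1414, 11.7601) (13, 18.3542) (13, 23.7841)]
7. shoelace: 116.1006

Area of P1's cell: 116.1006 (5 vertices)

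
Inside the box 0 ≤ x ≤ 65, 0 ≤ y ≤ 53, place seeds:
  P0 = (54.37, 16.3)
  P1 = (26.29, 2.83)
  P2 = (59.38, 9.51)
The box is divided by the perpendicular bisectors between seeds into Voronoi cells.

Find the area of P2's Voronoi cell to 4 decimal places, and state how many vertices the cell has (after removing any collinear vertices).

Area of P2's cell: 234.9826 (4 vertices)

1. box [0,65]×[0,53]: [(0, 0) (65, 0) (65, 53) (0, 53)]
2. ⊥bis P2·P0 via (56.875,12.905): [(39.385, 0) (65, 0) (65, 18.9)]  |A|=242.0622
3. ⊥bis P2·P1 via (42.835,6.17): [(43.4718, 3.0155) (44.0806, 0) (65, 0) (65, 18.9)]  |A|=234.9826
4. canonical 4-gon: [(43.4718, 3.0155) (44.0806, 0) (65, 0) (65, 18.9)]
5. shoelace: 234.9826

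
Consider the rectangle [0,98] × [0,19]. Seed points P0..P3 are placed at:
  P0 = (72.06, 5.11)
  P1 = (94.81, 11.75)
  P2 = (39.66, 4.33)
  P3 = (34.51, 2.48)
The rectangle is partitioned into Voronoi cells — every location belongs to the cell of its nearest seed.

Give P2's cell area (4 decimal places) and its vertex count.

Area of P2's cell: 396.1384 (4 vertices)

1. box [0,98]×[0,19]: [(0, 0) (98, 0) (98, 19) (0, 19)]
2. ⊥bis P2·P0 via (55.86,4.72): [(0, 0) (55.9736, 0) (55.5162, 19) (0, 19)]  |A|=1059.1536
3. ⊥bis P2·P1 via (67.235,8.04): [(0, 0) (55.9736, 0) (55.5162, 19) (0, 19)]  |A|=1059.1536
4. ⊥bis P2·P3 via (37.085,3.405): [(38.3082, 0) (55.9736, 0) (55.5162, 19) (31.4829, 19)]  |A|=396.1384
5. canonical 4-gon: [(38.3082, 0) (55.9736, 0) (55.5162, 19) (31.4829, 19)]
6. shoelace: 396.1384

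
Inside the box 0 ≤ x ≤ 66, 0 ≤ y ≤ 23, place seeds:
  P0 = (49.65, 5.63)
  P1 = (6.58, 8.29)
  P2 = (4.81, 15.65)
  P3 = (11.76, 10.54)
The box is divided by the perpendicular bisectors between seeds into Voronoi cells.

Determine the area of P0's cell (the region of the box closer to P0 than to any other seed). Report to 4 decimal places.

1. box [0,66]×[0,23]: [(0, 0) (66, 0) (66, 23) (0, 23)]
2. ⊥bis P0·P1 via (28.115,6.96): [(27.6852, 0) (66, 0) (66, 23) (29.1056, 23)]  |A|=864.906
3. ⊥bis P0·P2 via (27.23,10.64): [(28.7671, 17.5186) (27.6852, 0) (66, 0) (66, 23) (29.992, 23)]  |A|=862.4768
4. ⊥bis P0·P3 via (30.705,8.085): [(29.6573, 0) (66, 0) (66, 23) (32.6378, 23)]  |A|=801.6067
5. canonical 4-gon: [(29.6573, 0) (66, 0) (66, 23) (32.6378, 23)]
6. shoelace: 801.6067

Area of P0's cell: 801.6067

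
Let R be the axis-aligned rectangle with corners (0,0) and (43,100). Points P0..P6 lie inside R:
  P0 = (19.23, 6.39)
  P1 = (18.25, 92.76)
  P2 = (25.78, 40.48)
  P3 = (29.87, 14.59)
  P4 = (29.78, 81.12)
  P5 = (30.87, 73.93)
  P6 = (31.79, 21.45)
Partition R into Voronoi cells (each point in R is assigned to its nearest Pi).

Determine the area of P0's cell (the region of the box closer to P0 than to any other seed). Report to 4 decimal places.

1. box [0,43]×[0,100]: [(0, 0) (43, 0) (43, 100) (0, 100)]
2. ⊥bis P0·P1 via (18.74,49.575): [(0, 49.3624) (0, 0) (43, 0) (43, 49.8503)]  |A|=2133.0716
3. ⊥bis P0·P2 via (22.505,23.435): [(0, 27.7591) (0, 0) (43, 0) (43, 19.4971)]  |A|=1016.0083
4. ⊥bis P0·P3 via (24.55,10.49): [(13.195, 25.2238) (0, 27.7591) (0, 0) (32.6344, 0)]  |A|=594.7224
5. ⊥bis P0·P4 via (24.505,43.755): [(13.195, 25.2238) (0, 27.7591) (0, 0) (32.6344, 0)]  |A|=594.7224
6. ⊥bis P0·P5 via (25.05,40.16): [(13.195, 25.2238) (0, 27.7591) (0, 0) (32.6344, 0)]  |A|=594.7224
7. ⊥bis P0·P6 via (25.51,13.92): [(15.4237, 22.332) (11.5854, 25.5331) (0, 27.7591) (0, 0) (32.6344, 0)]  |A|=592.7397
8. canonical 5-gon: [(15.4237, 22.332) (11.5854, 25.5331) (0, 27.7591) (0, 0) (32.6344, 0)]
9. shoelace: 592.7397

Area of P0's cell: 592.7397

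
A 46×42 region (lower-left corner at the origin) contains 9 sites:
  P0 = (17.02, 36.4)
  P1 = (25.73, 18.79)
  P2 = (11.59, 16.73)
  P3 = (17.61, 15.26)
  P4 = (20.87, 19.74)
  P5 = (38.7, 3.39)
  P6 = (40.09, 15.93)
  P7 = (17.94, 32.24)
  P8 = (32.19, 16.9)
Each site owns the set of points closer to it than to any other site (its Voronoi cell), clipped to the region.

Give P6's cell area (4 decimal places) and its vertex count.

Area of P6's cell: 275.4929 (6 vertices)

1. box [0,46]×[0,42]: [(0, 0) (46, 0) (46, 42) (0, 42)]
2. ⊥bis P6·P0 via (28.555,26.165): [(5.3388, 0) (46, 0) (46, 42) (42.6054, 42)]  |A|=925.1719
3. ⊥bis P6·P1 via (32.91,17.36): [(36.4316, 35.0421) (29.4525, 0) (46, 0) (46, 42) (42.6054, 42)]  |A|=502.6746
4. ⊥bis P6·P2 via (25.84,16.33): [(36.4316, 35.0421) (29.4525, 0) (46, 0) (46, 42) (42.6054, 42)]  |A|=502.6746
5. ⊥bis P6·P3 via (28.85,15.595): [(36.4316, 35.0421) (29.4525, 0) (46, 0) (46, 42) (42.6054, 42)]  |A|=502.6746
6. ⊥bis P6·P4 via (30.48,17.835): [(36.4316, 35.0421) (29.4525, 0) (46, 0) (46, 42) (42.6054, 42)]  |A|=502.6746
7. ⊥bis P6·P5 via (39.395,9.66): [(36.4316, 35.0421) (31.5496, 10.5296) (46, 8.9279) (46, 42) (42.6054, 42)]  |A|=351.0497
8. ⊥bis P6·P7 via (29.015,24.085): [(40.2613, 39.3582) (36.1901, 33.8292) (31.5496, 10.5296) (46, 8.9279) (46, 42) (42.6054, 42)]  |A|=349.2485
9. ⊥bis P6·P8 via (36.14,16.415): [(40.2613, 39.3582) (38.6961, 37.2325) (35.3654, 10.1067) (46, 8.9279) (46, 42) (42.6054, 42)]  |A|=275.4929
10. canonical 6-gon: [(40.2613, 39.3582) (38.6961, 37.2325) (35.3654, 10.1067) (46, 8.9279) (46, 42) (42.6054, 42)]
11. shoelace: 275.4929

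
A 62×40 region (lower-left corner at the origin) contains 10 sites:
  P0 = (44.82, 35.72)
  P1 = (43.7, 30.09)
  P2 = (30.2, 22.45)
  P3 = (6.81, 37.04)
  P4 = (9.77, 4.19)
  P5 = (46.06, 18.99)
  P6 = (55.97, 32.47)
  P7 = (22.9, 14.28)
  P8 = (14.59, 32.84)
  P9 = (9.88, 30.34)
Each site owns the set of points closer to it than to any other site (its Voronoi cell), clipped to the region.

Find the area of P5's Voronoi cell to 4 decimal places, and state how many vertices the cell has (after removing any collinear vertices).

Area of P5's cell: 578.3576 (6 vertices)

1. box [0,62]×[0,40]: [(0, 0) (62, 0) (62, 40) (0, 40)]
2. ⊥bis P5·P0 via (45.44,27.355): [(0, 23.9871) (0, 0) (62, 0) (62, 28.5824)]  |A|=1629.6533
3. ⊥bis P5·P1 via (44.88,24.54): [(0, 14.9979) (0, 0) (62, 0) (62, 28.1799)]  |A|=1338.5141
4. ⊥bis P5·P2 via (38.13,20.72): [(38.6756, 23.2209) (33.6097, 0) (62, 0) (62, 28.1799)]  |A|=658.2632
5. ⊥bis P5·P3 via (26.435,28.015): [(38.6756, 23.2209) (33.6097, 0) (62, 0) (62, 28.1799)]  |A|=658.2632
6. ⊥bis P5·P4 via (27.915,11.59): [(38.6756, 23.2209) (33.6097, 0) (62, 0) (62, 28.1799)]  |A|=658.2632
7. ⊥bis P5·P6 via (51.015,25.73): [(50.8943, 25.8187) (38.6756, 23.2209) (33.6097, 0) (62, 0) (62, 17.6542)]  |A|=599.8157
8. ⊥bis P5·P7 via (34.48,16.635): [(50.8943, 25.8187) (38.6756, 23.2209) (35.811, 10.0902) (37.863, 0) (62, 0) (62, 17.6542)]  |A|=578.3576
9. ⊥bis P5·P8 via (30.325,25.915): [(50.8943, 25.8187) (38.6756, 23.2209) (35.811, 10.0902) (37.863, 0) (62, 0) (62, 17.6542)]  |A|=578.3576
10. ⊥bis P5·P9 via (27.97,24.665): [(50.8943, 25.8187) (38.6756, 23.2209) (35.811, 10.0902) (37.863, 0) (62, 0) (62, 17.6542)]  |A|=578.3576
11. canonical 6-gon: [(50.8943, 25.8187) (38.6756, 23.2209) (35.811, 10.0902) (37.863, 0) (62, 0) (62, 17.6542)]
12. shoelace: 578.3576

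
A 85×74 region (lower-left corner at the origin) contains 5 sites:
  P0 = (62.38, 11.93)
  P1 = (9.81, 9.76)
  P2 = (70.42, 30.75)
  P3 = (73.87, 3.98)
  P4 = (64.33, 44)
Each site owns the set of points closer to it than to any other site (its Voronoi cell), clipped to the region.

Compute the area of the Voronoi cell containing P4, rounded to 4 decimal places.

Area of P4's cell: 2554.0055

1. box [0,85]×[0,74]: [(0, 0) (85, 0) (85, 74) (0, 74)]
2. ⊥bis P4·P0 via (63.355,27.965): [(0, 31.8173) (85, 26.6489) (85, 74) (0, 74)]  |A|=3805.1884
3. ⊥bis P4·P1 via (37.07,26.88): [(35.3179, 29.6698) (85, 26.6489) (85, 74) (7.4774, 74)]  |A|=2894.5474
4. ⊥bis P4·P2 via (67.375,37.375): [(35.3179, 29.6698) (48.824, 28.8485) (85, 45.4758) (85, 74) (7.4774, 74)]  |A|=2554.0055
5. ⊥bis P4·P3 via (69.1,23.99): [(35.3179, 29.6698) (48.824, 28.8485) (85, 45.4758) (85, 74) (7.4774, 74)]  |A|=2554.0055
6. canonical 5-gon: [(35.3179, 29.6698) (48.824, 28.8485) (85, 45.4758) (85, 74) (7.4774, 74)]
7. shoelace: 2554.0055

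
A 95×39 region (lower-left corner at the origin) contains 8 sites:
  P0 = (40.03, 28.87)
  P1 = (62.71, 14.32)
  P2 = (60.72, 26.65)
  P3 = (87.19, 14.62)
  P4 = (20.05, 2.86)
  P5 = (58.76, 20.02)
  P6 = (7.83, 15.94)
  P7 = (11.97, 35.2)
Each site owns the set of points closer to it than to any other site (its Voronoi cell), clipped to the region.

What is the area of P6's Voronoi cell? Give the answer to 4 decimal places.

1. box [0,95]×[0,39]: [(0, 0) (95, 0) (95, 39) (0, 39)]
2. ⊥bis P6·P0 via (23.93,22.405): [(0, 0) (32.9268, 0) (17.2662, 39) (0, 39)]  |A|=978.7639
3. ⊥bis P6·P1 via (35.27,15.13): [(0, 0) (32.9268, 0) (17.2662, 39) (0, 39)]  |A|=978.7639
4. ⊥bis P6·P2 via (34.275,21.295): [(0, 0) (32.9268, 0) (17.2662, 39) (0, 39)]  |A|=978.7639
5. ⊥bis P6·P3 via (47.51,15.28): [(0, 0) (32.9268, 0) (17.2662, 39) (0, 39)]  |A|=978.7639
6. ⊥bis P6·P4 via (13.94,9.4): [(0, 0) (3.8785, 0) (25.0022, 19.7349) (17.2662, 39) (0, 39)]  |A|=692.1315
7. ⊥bis P6·P5 via (33.295,17.98): [(0, 0) (3.8785, 0) (25.0022, 19.7349) (17.2662, 39) (0, 39)]  |A|=692.1315
8. ⊥bis P6·P7 via (9.9,25.57): [(0, 27.698) (0, 0) (3.8785, 0) (25.0022, 19.7349) (23.8644, 22.5683)]  |A|=415.4173
9. canonical 5-gon: [(0, 27.698) (0, 0) (3.8785, 0) (25.0022, 19.7349) (23.8644, 22.5683)]
10. shoelace: 415.4173

Area of P6's cell: 415.4173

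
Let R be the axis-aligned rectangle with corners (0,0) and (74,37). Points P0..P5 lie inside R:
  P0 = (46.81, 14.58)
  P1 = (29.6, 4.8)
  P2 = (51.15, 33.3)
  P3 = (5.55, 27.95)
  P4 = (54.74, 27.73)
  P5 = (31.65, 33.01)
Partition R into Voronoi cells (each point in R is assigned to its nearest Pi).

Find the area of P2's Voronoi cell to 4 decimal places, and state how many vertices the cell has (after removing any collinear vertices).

1. box [0,74]×[0,37]: [(0, 0) (74, 0) (74, 37) (0, 37)]
2. ⊥bis P2·P0 via (48.98,23.94): [(0, 35.2954) (74, 18.1394) (74, 37) (0, 37)]  |A|=760.9113
3. ⊥bis P2·P1 via (40.375,19.05): [(27.2433, 28.9794) (74, 18.1394) (74, 37) (16.636, 37)]  |A|=670.9763
4. ⊥bis P2·P3 via (28.35,30.625): [(28.5794, 28.6696) (74, 18.1394) (74, 37) (27.6021, 37)]  |A|=621.5854
5. ⊥bis P2·P4 via (52.945,30.515): [(28.5794, 28.6696) (44.3935, 25.0033) (63.0067, 37) (27.6021, 37)]  |A|=276.4457
6. ⊥bis P2·P5 via (41.4,33.155): [(41.5113, 25.6715) (44.3935, 25.0033) (63.0067, 37) (41.3428, 37)]  |A|=146.2162
7. canonical 4-gon: [(41.5113, 25.6715) (44.3935, 25.0033) (63.0067, 37) (41.3428, 37)]
8. shoelace: 146.2162

Area of P2's cell: 146.2162 (4 vertices)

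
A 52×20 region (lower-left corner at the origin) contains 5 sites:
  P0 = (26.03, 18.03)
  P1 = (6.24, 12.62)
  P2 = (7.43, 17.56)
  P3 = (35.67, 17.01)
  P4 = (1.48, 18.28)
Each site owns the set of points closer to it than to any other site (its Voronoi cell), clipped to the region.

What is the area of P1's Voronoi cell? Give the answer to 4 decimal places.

1. box [0,52]×[0,20]: [(0, 0) (52, 0) (52, 20) (0, 20)]
2. ⊥bis P1·P0 via (16.135,15.325): [(0, 0) (20.3244, 0) (14.857, 20) (0, 20)]  |A|=351.8139
3. ⊥bis P1·P2 via (6.835,15.09): [(0, 16.7365) (0, 0) (20.3244, 0) (16.8594, 12.6752)]  |A|=269.8915
4. ⊥bis P1·P3 via (20.955,14.815): [(0, 16.7365) (0, 0) (20.3244, 0) (16.8594, 12.6752)]  |A|=269.8915
5. ⊥bis P1·P4 via (3.86,15.45): [(4.1897, 15.7272) (0, 12.2038) (0, 0) (20.3244, 0) (16.8594, 12.6752)]  |A|=260.3962
6. canonical 5-gon: [(4.1897, 15.7272) (0, 12.2038) (0, 0) (20.3244, 0) (16.8594, 12.6752)]
7. shoelace: 260.3962

Area of P1's cell: 260.3962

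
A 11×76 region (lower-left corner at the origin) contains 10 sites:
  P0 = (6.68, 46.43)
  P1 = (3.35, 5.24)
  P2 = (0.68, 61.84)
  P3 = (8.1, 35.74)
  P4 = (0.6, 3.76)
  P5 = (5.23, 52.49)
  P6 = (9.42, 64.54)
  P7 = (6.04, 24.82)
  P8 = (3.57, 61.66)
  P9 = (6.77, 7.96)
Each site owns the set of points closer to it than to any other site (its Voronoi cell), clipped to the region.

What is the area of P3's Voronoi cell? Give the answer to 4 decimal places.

Area of P3's cell: 112.8355

1. box [0,11]×[0,76]: [(0, 0) (11, 0) (11, 76) (0, 76)]
2. ⊥bis P3·P0 via (7.39,41.085): [(0, 40.1034) (0, 0) (11, 0) (11, 41.5645)]  |A|=449.1734
3. ⊥bis P3·P1 via (5.725,20.49): [(0, 40.1034) (0, 21.3816) (11, 19.6685) (11, 41.5645)]  |A|=223.3979
4. ⊥bis P3·P2 via (4.39,48.79): [(0, 40.1034) (0, 21.3816) (11, 19.6685) (11, 41.5645)]  |A|=223.3979
5. ⊥bis P3·P4 via (4.35,19.75): [(0, 40.1034) (0, 21.3816) (11, 19.6685) (11, 41.5645)]  |A|=223.3979
6. ⊥bis P3·P5 via (6.665,44.115): [(0, 40.1034) (0, 21.3816) (11, 19.6685) (11, 41.5645)]  |A|=223.3979
7. ⊥bis P3·P6 via (8.76,50.14): [(0, 40.1034) (0, 21.3816) (11, 19.6685) (11, 41.5645)]  |A|=223.3979
8. ⊥bis P3·P7 via (7.07,30.28): [(0, 40.1034) (0, 31.6137) (11, 29.5386) (11, 41.5645)]  |A|=112.8355
9. ⊥bis P3·P8 via (5.835,48.7): [(0, 40.1034) (0, 31.6137) (11, 29.5386) (11, 41.5645)]  |A|=112.8355
10. ⊥bis P3·P9 via (7.435,21.85): [(0, 40.1034) (0, 31.6137) (11, 29.5386) (11, 41.5645)]  |A|=112.8355
11. canonical 4-gon: [(0, 40.1034) (0, 31.6137) (11, 29.5386) (11, 41.5645)]
12. shoelace: 112.8355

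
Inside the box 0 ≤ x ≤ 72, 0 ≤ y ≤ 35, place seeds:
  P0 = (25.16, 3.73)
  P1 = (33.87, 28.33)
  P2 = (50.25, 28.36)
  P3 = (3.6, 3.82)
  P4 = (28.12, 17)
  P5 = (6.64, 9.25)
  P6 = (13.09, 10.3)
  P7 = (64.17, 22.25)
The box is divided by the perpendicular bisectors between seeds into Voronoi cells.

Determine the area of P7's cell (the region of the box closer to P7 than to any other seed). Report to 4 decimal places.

1. box [0,72]×[0,35]: [(0, 0) (72, 0) (72, 35) (0, 35)]
2. ⊥bis P7·P0 via (44.665,12.99): [(50.832, 0) (72, 0) (72, 35) (34.2158, 35)]  |A|=1031.6643
3. ⊥bis P7·P1 via (49.02,25.29): [(45.9913, 10.1963) (50.832, 0) (72, 0) (72, 35) (50.9684, 35)]  |A|=823.9005
4. ⊥bis P7·P2 via (57.21,25.305): [(48.3747, 5.1761) (50.832, 0) (72, 0) (72, 35) (61.4655, 35)]  |A|=625.317
5. ⊥bis P7·P3 via (33.885,13.035): [(48.3747, 5.1761) (50.832, 0) (72, 0) (72, 35) (61.4655, 35)]  |A|=625.317
6. ⊥bis P7·P4 via (46.145,19.625): [(48.3747, 5.1761) (50.832, 0) (72, 0) (72, 35) (61.4655, 35)]  |A|=625.317
7. ⊥bis P7·P5 via (35.405,15.75): [(48.3747, 5.1761) (50.832, 0) (72, 0) (72, 35) (61.4655, 35)]  |A|=625.317
8. ⊥bis P7·P6 via (38.63,16.275): [(48.3747, 5.1761) (50.832, 0) (72, 0) (72, 35) (61.4655, 35)]  |A|=625.317
9. canonical 5-gon: [(48.3747, 5.1761) (50.832, 0) (72, 0) (72, 35) (61.4655, 35)]
10. shoelace: 625.317

Area of P7's cell: 625.3170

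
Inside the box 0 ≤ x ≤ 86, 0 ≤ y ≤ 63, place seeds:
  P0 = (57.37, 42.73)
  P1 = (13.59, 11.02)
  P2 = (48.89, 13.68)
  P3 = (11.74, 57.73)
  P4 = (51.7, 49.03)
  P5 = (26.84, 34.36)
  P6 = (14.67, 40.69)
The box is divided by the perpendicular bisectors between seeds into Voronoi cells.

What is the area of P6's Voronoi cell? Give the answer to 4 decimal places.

Area of P6's cell: 483.7393

1. box [0,86]×[0,63]: [(0, 0) (86, 0) (86, 63) (0, 63)]
2. ⊥bis P6·P0 via (36.02,41.71): [(0, 0) (38.0127, 0) (35.0029, 63) (0, 63)]  |A|=2299.9904
3. ⊥bis P6·P1 via (14.13,25.855): [(0, 26.3693) (36.8169, 25.0292) (35.0029, 63) (0, 63)]  |A|=1338.8579
4. ⊥bis P6·P2 via (31.78,27.185): [(0, 26.3693) (30.2666, 25.2676) (36.4323, 33.0792) (35.0029, 63) (0, 63)]  |A|=1312.5386
5. ⊥bis P6·P3 via (13.205,49.21): [(0, 46.9394) (0, 26.3693) (30.2666, 25.2676) (36.4323, 33.0792) (35.4787, 53.0399)]  |A|=853.3187
6. ⊥bis P6·P4 via (33.185,44.86): [(31.4969, 52.3553) (0, 46.9394) (0, 26.3693) (30.2666, 25.2676) (35.9702, 32.4937)]  |A|=807.3531
7. ⊥bis P6·P5 via (20.755,37.525): [(28.1713, 51.7834) (0, 46.9394) (0, 26.3693) (14.6748, 25.8352)]  |A|=483.7393
8. canonical 4-gon: [(28.1713, 51.7834) (0, 46.9394) (0, 26.3693) (14.6748, 25.8352)]
9. shoelace: 483.7393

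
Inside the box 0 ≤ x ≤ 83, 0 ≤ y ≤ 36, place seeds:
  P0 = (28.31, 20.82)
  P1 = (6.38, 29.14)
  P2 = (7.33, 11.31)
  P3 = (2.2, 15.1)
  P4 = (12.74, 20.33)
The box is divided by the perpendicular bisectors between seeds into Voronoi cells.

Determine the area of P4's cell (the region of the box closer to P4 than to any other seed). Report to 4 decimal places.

Area of P4's cell: 194.4502

1. box [0,83]×[0,36]: [(0, 0) (83, 0) (83, 36) (0, 36)]
2. ⊥bis P4·P0 via (20.525,20.575): [(0, 0) (21.1725, 0) (20.0396, 36) (0, 36)]  |A|=741.8173
3. ⊥bis P4·P1 via (9.56,24.735): [(0, 17.8336) (0, 0) (21.1725, 0) (20.1534, 32.3825)]  |A|=522.5126
4. ⊥bis P4·P2 via (10.035,15.82): [(3.0304, 20.0212) (20.8793, 9.3158) (20.1534, 32.3825)]  |A|=201.9722
5. ⊥bis P4·P3 via (7.47,17.715): [(5.4566, 21.7727) (7.7219, 17.2073) (20.8793, 9.3158) (20.1534, 32.3825)]  |A|=194.4502
6. canonical 4-gon: [(5.4566, 21.7727) (7.7219, 17.2073) (20.8793, 9.3158) (20.1534, 32.3825)]
7. shoelace: 194.4502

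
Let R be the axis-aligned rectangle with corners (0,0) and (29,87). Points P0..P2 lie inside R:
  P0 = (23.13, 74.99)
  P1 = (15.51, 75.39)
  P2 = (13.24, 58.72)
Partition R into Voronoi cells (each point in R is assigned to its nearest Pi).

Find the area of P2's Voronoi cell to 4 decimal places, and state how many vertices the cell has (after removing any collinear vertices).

1. box [0,29]×[0,87]: [(0, 0) (29, 0) (29, 87) (0, 87)]
2. ⊥bis P2·P0 via (18.185,66.855): [(0, 77.9091) (0, 0) (29, 0) (29, 60.2809)]  |A|=2003.7547
3. ⊥bis P2·P1 via (14.375,67.055): [(18.8609, 66.4441) (0, 69.0125) (0, 0) (29, 0) (29, 60.2809)]  |A|=1919.856
4. canonical 5-gon: [(18.8609, 66.4441) (0, 69.0125) (0, 0) (29, 0) (29, 60.2809)]
5. shoelace: 1919.856

Area of P2's cell: 1919.8560 (5 vertices)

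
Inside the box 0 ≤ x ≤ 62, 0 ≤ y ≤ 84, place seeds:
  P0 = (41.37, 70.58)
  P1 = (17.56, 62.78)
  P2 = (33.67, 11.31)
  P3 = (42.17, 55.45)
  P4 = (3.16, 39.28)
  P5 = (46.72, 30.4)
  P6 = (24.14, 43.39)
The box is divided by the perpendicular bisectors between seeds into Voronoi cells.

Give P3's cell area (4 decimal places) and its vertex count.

1. box [0,62]×[0,84]: [(0, 0) (62, 0) (62, 84) (0, 84)]
2. ⊥bis P3·P0 via (41.77,63.015): [(0, 60.8064) (0, 0) (62, 0) (62, 64.0847)]  |A|=3871.6232
3. ⊥bis P3·P1 via (29.865,59.115): [(30.8547, 62.4379) (12.2578, 0) (62, 0) (62, 64.0847)]  |A|=2550.8658
4. ⊥bis P3·P2 via (37.92,33.38): [(30.8547, 62.4379) (23.0527, 36.243) (62, 28.7429) (62, 64.0847)]  |A|=1089.7324
5. ⊥bis P3·P4 via (22.665,47.365): [(30.8547, 62.4379) (24.8182, 42.1705) (27.6415, 35.3593) (62, 28.7429) (62, 64.0847)]  |A|=1075.3522
6. ⊥bis P3·P5 via (44.445,42.925): [(30.8547, 62.4379) (24.8182, 42.1705) (25.9016, 39.5568) (62, 46.1136) (62, 64.0847)]  |A|=695.4706
7. ⊥bis P3·P6 via (33.155,49.42): [(30.8547, 62.4379) (28.8807, 55.8102) (38.2518, 41.8001) (62, 46.1136) (62, 64.0847)]  |A|=585.7473
8. canonical 5-gon: [(30.8547, 62.4379) (28.8807, 55.8102) (38.2518, 41.8001) (62, 46.1136) (62, 64.0847)]
9. shoelace: 585.7473

Area of P3's cell: 585.7473 (5 vertices)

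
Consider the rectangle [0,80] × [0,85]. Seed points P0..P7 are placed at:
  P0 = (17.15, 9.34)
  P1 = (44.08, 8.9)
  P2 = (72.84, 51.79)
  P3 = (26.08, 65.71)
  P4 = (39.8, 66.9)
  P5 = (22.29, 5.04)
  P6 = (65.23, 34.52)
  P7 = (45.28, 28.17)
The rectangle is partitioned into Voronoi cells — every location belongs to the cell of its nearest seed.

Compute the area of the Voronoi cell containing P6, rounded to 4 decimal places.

Area of P6's cell: 842.4067

1. box [0,80]×[0,85]: [(0, 0) (80, 0) (80, 85) (0, 85)]
2. ⊥bis P6·P0 via (41.19,21.93): [(52.675, 0) (80, 0) (80, 85) (8.1596, 85)]  |A|=4214.5316
3. ⊥bis P6·P1 via (54.655,21.71): [(31.1379, 41.124) (80, 0.787) (80, 85) (8.1596, 85)]  |A|=3633.4467
4. ⊥bis P6·P2 via (69.035,43.155): [(18.3858, 65.4735) (31.1379, 41.124) (80, 0.787) (80, 38.3233)]  |A|=1494.0765
5. ⊥bis P6·P3 via (45.655,50.115): [(47.6259, 52.5889) (35.5743, 37.4616) (80, 0.787) (80, 38.3233)]  |A|=1164.6147
6. ⊥bis P6·P4 via (52.515,50.71): [(52.2903, 50.5335) (35.6092, 37.4328) (80, 0.787) (80, 38.3233)]  |A|=1116.4811
7. ⊥bis P6·P5 via (43.76,19.78): [(52.2903, 50.5335) (35.6092, 37.4328) (80, 0.787) (80, 38.3233)]  |A|=1116.4811
8. ⊥bis P6·P7 via (55.255,31.345): [(52.2903, 50.5335) (49.7759, 48.5588) (59.6287, 17.6041) (80, 0.787) (80, 38.3233)]  |A|=842.4067
9. canonical 5-gon: [(52.2903, 50.5335) (49.7759, 48.5588) (59.6287, 17.6041) (80, 0.787) (80, 38.3233)]
10. shoelace: 842.4067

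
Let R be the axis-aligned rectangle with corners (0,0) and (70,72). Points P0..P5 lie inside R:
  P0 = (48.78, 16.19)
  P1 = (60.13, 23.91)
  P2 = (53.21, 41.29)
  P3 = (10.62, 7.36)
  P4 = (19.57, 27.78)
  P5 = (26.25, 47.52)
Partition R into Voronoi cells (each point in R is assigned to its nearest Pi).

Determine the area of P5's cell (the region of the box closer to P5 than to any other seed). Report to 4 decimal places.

1. box [0,70]×[0,72]: [(0, 0) (70, 0) (70, 72) (0, 72)]
2. ⊥bis P5·P0 via (37.515,31.855): [(0, 4.8772) (70, 55.2156) (70, 72) (0, 72)]  |A|=2936.7509
3. ⊥bis P5·P1 via (43.19,35.715): [(0, 4.8772) (43.4987, 36.158) (68.476, 72) (0, 72)]  |A|=2687.0346
4. ⊥bis P5·P2 via (39.73,44.405): [(0, 4.8772) (36.6934, 31.2642) (46.1067, 72) (0, 72)]  |A|=2170.5786
5. ⊥bis P5·P3 via (18.435,27.44): [(0, 34.6148) (26.8314, 24.1722) (36.6934, 31.2642) (46.1067, 72) (0, 72)]  |A|=1771.6294
6. ⊥bis P5·P4 via (22.91,37.65): [(0, 45.4027) (37.0623, 32.8609) (46.1067, 72) (0, 72)]  |A|=1395.1677
7. canonical 4-gon: [(0, 45.4027) (37.0623, 32.8609) (46.1067, 72) (0, 72)]
8. shoelace: 1395.1677

Area of P5's cell: 1395.1677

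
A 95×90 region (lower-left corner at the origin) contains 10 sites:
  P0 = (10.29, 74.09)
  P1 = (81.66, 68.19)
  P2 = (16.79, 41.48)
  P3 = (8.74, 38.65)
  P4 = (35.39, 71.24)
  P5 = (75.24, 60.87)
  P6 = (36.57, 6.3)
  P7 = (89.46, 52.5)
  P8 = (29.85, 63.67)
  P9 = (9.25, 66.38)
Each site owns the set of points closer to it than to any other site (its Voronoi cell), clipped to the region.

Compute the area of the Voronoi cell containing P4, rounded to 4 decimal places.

Area of P4's cell: 910.7814

1. box [0,95]×[0,90]: [(0, 0) (95, 0) (95, 90) (0, 90)]
2. ⊥bis P4·P0 via (22.84,72.665): [(14.5892, 0) (95, 0) (95, 90) (24.8083, 90)]  |A|=6777.1121
3. ⊥bis P4·P1 via (58.525,69.715): [(14.5892, 0) (53.9296, 0) (59.8621, 90) (24.8083, 90)]  |A|=3347.7386
4. ⊥bis P4·P2 via (26.09,56.36): [(21.3267, 59.3371) (56.3961, 37.4187) (59.8621, 90) (24.8083, 90)]  |A|=1497.4097
5. ⊥bis P4·P3 via (22.065,54.945): [(21.3267, 59.3371) (56.3961, 37.4187) (59.8621, 90) (24.8083, 90)]  |A|=1497.4097
6. ⊥bis P4·P5 via (55.315,66.055): [(21.3267, 59.3371) (49.0568, 42.0058) (59.2909, 81.3335) (59.8621, 90) (24.8083, 90)]  |A|=1329.6176
7. ⊥bis P4·P6 via (35.98,38.77): [(21.3267, 59.3371) (49.0568, 42.0058) (59.2909, 81.3335) (59.8621, 90) (24.8083, 90)]  |A|=1329.6176
8. ⊥bis P4·P7 via (62.425,61.87): [(21.3267, 59.3371) (49.0568, 42.0058) (59.2909, 81.3335) (59.8621, 90) (24.8083, 90)]  |A|=1329.6176
9. ⊥bis P4·P8 via (32.62,67.455): [(23.0442, 74.463) (51.9904, 53.2791) (59.2909, 81.3335) (59.8621, 90) (24.8083, 90)]  |A|=910.7814
10. ⊥bis P4·P9 via (22.32,68.81): [(23.0442, 74.463) (51.9904, 53.2791) (59.2909, 81.3335) (59.8621, 90) (24.8083, 90)]  |A|=910.7814
11. canonical 5-gon: [(23.0442, 74.463) (51.9904, 53.2791) (59.2909, 81.3335) (59.8621, 90) (24.8083, 90)]
12. shoelace: 910.7814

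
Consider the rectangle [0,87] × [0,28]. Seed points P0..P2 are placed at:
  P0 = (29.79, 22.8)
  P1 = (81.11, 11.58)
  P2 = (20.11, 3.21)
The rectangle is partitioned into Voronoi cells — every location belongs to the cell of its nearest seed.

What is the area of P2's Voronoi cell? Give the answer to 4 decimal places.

Area of P2's cell: 649.4125

1. box [0,87]×[0,28]: [(0, 0) (87, 0) (87, 28) (0, 28)]
2. ⊥bis P2·P0 via (24.95,13.005): [(0, 25.3335) (0, 0) (51.269, 0)]  |A|=649.4125
3. ⊥bis P2·P1 via (50.61,7.395): [(0, 25.3335) (0, 0) (51.269, 0)]  |A|=649.4125
4. canonical 3-gon: [(0, 25.3335) (0, 0) (51.269, 0)]
5. shoelace: 649.4125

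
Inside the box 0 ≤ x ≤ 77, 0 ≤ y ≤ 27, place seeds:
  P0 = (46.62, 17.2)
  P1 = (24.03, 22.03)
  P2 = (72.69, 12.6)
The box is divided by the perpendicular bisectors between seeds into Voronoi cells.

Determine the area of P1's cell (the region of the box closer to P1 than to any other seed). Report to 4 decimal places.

Area of P1's cell: 918.4737

1. box [0,77]×[0,27]: [(0, 0) (77, 0) (77, 27) (0, 27)]
2. ⊥bis P1·P0 via (35.325,19.615): [(0, 0) (31.1311, 0) (36.904, 27) (0, 27)]  |A|=918.4737
3. ⊥bis P1·P2 via (48.36,17.315): [(0, 0) (31.1311, 0) (36.904, 27) (0, 27)]  |A|=918.4737
4. canonical 4-gon: [(0, 0) (31.1311, 0) (36.904, 27) (0, 27)]
5. shoelace: 918.4737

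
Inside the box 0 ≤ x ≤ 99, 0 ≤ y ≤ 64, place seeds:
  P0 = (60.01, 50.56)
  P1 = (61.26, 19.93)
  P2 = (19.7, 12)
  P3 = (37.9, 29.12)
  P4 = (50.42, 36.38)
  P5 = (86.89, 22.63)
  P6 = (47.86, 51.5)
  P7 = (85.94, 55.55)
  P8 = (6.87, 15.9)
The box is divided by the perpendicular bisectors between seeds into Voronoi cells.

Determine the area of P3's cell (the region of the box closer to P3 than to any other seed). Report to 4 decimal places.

1. box [0,99]×[0,64]: [(0, 0) (99, 0) (99, 64) (0, 64)]
2. ⊥bis P3·P0 via (48.955,39.84): [(0, 0) (87.5877, 0) (25.5271, 64) (0, 64)]  |A|=3619.6752
3. ⊥bis P3·P1 via (49.58,24.525): [(0, 0) (39.9317, 0) (53.6858, 34.9614) (25.5271, 64) (0, 64)]  |A|=2786.614
4. ⊥bis P3·P2 via (28.8,20.56): [(0, 51.1768) (42.3522, 6.1528) (53.6858, 34.9614) (25.5271, 64) (0, 64)]  |A|=1580.041
5. ⊥bis P3·P4 via (44.16,32.75): [(0, 51.1768) (42.3522, 6.1528) (49.317, 23.8566) (26.8004, 62.6869) (25.5271, 64) (0, 64)]  |A|=1370.2002
6. ⊥bis P3·P5 via (62.395,25.875): [(0, 51.1768) (42.3522, 6.1528) (49.317, 23.8566) (26.8004, 62.6869) (25.5271, 64) (0, 64)]  |A|=1370.2002
7. ⊥bis P3·P6 via (42.88,40.31): [(0, 59.3933) (0, 51.1768) (42.3522, 6.1528) (49.317, 23.8566) (38.6966, 42.1718)]  |A|=997.2128
8. ⊥bis P3·P7 via (61.92,42.335): [(0, 59.3933) (0, 51.1768) (42.3522, 6.1528) (49.317, 23.8566) (38.6966, 42.1718)]  |A|=997.2128
9. ⊥bis P3·P8 via (22.385,22.51): [(8.2321, 55.7297) (18.5928, 31.4112) (42.3522, 6.1528) (49.317, 23.8566) (38.6966, 42.1718)]  |A|=839.7115
10. canonical 5-gon: [(8.2321, 55.7297) (18.5928, 31.4112) (42.3522, 6.1528) (49.317, 23.8566) (38.6966, 42.1718)]
11. shoelace: 839.7115

Area of P3's cell: 839.7115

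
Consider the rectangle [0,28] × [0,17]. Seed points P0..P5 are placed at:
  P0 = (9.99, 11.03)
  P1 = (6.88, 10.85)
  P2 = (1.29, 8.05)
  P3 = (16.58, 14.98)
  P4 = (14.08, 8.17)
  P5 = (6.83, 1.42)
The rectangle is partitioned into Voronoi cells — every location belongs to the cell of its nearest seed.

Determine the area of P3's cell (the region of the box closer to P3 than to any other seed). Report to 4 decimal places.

1. box [0,28]×[0,17]: [(0, 0) (28, 0) (28, 17) (0, 17)]
2. ⊥bis P3·P0 via (13.285,13.005): [(21.0801, 0) (28, 0) (28, 17) (10.8904, 17)]  |A|=204.2505
3. ⊥bis P3·P1 via (11.73,12.915): [(21.0801, 0) (28, 0) (28, 17) (10.8904, 17)]  |A|=204.2505
4. ⊥bis P3·P2 via (8.935,11.515): [(21.0801, 0) (28, 0) (28, 17) (10.8904, 17)]  |A|=204.2505
5. ⊥bis P3·P4 via (15.33,11.575): [(13.807, 12.1341) (28, 6.9238) (28, 17) (10.8904, 17)]  |A|=113.1328
6. ⊥bis P3·P5 via (11.705,8.2): [(13.807, 12.1341) (28, 6.9238) (28, 17) (10.8904, 17)]  |A|=113.1328
7. canonical 4-gon: [(13.807, 12.1341) (28, 6.9238) (28, 17) (10.8904, 17)]
8. shoelace: 113.1328

Area of P3's cell: 113.1328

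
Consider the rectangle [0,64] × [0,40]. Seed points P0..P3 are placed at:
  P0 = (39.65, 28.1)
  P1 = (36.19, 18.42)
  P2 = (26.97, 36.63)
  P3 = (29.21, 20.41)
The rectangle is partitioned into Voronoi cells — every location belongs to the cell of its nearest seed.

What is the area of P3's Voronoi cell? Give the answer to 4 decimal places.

Area of P3's cell: 828.9862

1. box [0,64]×[0,40]: [(0, 0) (64, 0) (64, 40) (0, 40)]
2. ⊥bis P3·P0 via (34.43,24.255): [(0, 0) (52.296, 0) (22.8324, 40) (0, 40)]  |A|=1502.5676
3. ⊥bis P3·P1 via (32.7,19.415): [(0, 0) (27.1648, 0) (34.1776, 24.5977) (22.8324, 40) (0, 40)]  |A|=1193.4828
4. ⊥bis P3·P2 via (28.09,28.52): [(0, 24.6407) (0, 0) (27.1648, 0) (34.1776, 24.5977) (30.9931, 28.9209)]  |A|=828.9862
5. canonical 5-gon: [(0, 24.6407) (0, 0) (27.1648, 0) (34.1776, 24.5977) (30.9931, 28.9209)]
6. shoelace: 828.9862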